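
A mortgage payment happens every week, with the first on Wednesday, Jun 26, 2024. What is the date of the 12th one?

The 12th occurrence is 11 intervals after the first: 11 × 7 = 77 days after Jun 26, 2024.
Jun has 30 days — 4 days to the end of Jun leaves 73.
Jul has 31 days (42 left).
Aug has 31 days (11 left).
11 days into Sep → Sep 11, 2024.

Sep 11, 2024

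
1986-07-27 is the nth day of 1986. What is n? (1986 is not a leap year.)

208

Days in months before July: 31 + 28 + 31 + 30 + 31 + 30 = 181.
Plus 27 days into July → day 208.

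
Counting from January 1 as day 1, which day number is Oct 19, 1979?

292

Days in months before Oct: 31 + 28 + 31 + 30 + 31 + 30 + 31 + 31 + 30 = 273.
Plus 19 days into Oct → day 292.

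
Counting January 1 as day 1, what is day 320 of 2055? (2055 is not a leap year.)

January has 31 days (320 − 31 = 289 remain).
February has 28 days (289 − 28 = 261 remain).
March has 31 days (261 − 31 = 230 remain).
April has 30 days (230 − 30 = 200 remain).
May has 31 days (200 − 31 = 169 remain).
June has 30 days (169 − 30 = 139 remain).
July has 31 days (139 − 31 = 108 remain).
August has 31 days (108 − 31 = 77 remain).
September has 30 days (77 − 30 = 47 remain).
October has 31 days (47 − 31 = 16 remain).
16 into November → November 16.

16 November 2055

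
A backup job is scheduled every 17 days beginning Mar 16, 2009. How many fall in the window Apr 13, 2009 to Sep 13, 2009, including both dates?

Occurrences land 17·i days after Mar 16, 2009 for i = 0, 1, 2, …
Apr 13, 2009 is 28 days after the start; 28 ÷ 17 = 1 remainder 11; since the remainder is 11, round up to i = 2. First occurrence in the window: #3 on Apr 19, 2009 (2×17 = 34 days in).
Sep 13, 2009 is 181 days after the start; 181 ÷ 17 = 10 remainder 11. Last occurrence in the window: #11 on Sep 2, 2009.
Occurrences #3 through #11: 9 in total.

9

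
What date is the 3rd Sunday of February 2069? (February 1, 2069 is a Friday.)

February 17, 2069

February 2069 begins on a Friday, so the first Sunday is February 3 (2 days later).
The 3rd Sunday is 2 weeks later: 3 + 14 = 17.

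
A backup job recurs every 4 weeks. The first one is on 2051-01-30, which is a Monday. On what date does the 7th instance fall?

2051-07-17

The 7th occurrence is 6 intervals after the first: 6 × 28 = 168 days after 2051-01-30.
January has 31 days — 1 day to the end of January leaves 167.
February has 28 days (139 left).
March has 31 days (108 left).
April has 30 days (78 left).
May has 31 days (47 left).
June has 30 days (17 left).
17 days into July → 2051-07-17.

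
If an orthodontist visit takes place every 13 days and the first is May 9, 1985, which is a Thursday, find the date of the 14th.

October 25, 1985

The 14th occurrence is 13 intervals after the first: 13 × 13 = 169 days after May 9, 1985.
May has 31 days — 22 days to the end of May leaves 147.
June has 30 days (117 left).
July has 31 days (86 left).
August has 31 days (55 left).
September has 30 days (25 left).
25 days into October → October 25, 1985.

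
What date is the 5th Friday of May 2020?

May 29, 2020

The first Friday of May 2020 is May 1.
The 5th Friday is 4 weeks later: 1 + 28 = 29.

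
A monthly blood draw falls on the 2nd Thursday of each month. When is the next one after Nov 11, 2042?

Nov 13, 2042

Nov 2042 starts on a Saturday; its first Thursday is the 6th, so the 2nd Thursday is the 13th — Nov 13, 2042.
Nov 13, 2042 is after Nov 11, 2042, so that is the next one.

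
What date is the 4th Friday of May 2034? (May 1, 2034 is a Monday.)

2034-05-26

May 2034 begins on a Monday, so the first Friday is May 5 (4 days later).
The 4th Friday is 3 weeks later: 5 + 21 = 26.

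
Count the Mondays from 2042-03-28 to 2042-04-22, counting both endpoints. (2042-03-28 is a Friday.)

4

2042-03-28 is a Friday; the first Monday on or after it is 2042-03-31 (3 days later).
From 2042-03-31 to 2042-04-22: 0 + 22 = 22 days (rest of March, April).
22 ÷ 7 = 3 full weeks with remainder 1, so 3 more Mondays after the first → 4.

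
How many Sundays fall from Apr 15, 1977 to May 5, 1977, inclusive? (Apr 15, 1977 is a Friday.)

Apr 15, 1977 is a Friday; the first Sunday on or after it is Apr 17, 1977 (2 days later).
From Apr 17, 1977 to May 5, 1977: 13 + 5 = 18 days (rest of Apr, May).
18 ÷ 7 = 2 full weeks with remainder 4, so 2 more Sundays after the first → 3.

3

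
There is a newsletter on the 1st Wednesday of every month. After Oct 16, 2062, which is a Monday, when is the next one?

Nov 1, 2062

Oct 2062 starts on a Sunday, so its 1st Wednesday is Oct 4, 2062 (3 days in).
That is not after Oct 16, 2062, so look at Nov 2062.
Nov 2062 starts on a Wednesday, so its 1st Wednesday is Nov 1, 2062.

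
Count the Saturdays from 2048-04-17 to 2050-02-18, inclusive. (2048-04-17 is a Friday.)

2048-04-17 is a Friday; the first Saturday on or after it is 2048-04-18 (1 day later).
From 2048-04-18 to 2050-02-18: 257 + 365 + 49 = 671 days (rest of 2048, 2049, to 2050-02-18 in 2050).
671 ÷ 7 = 95 full weeks with remainder 6, so 95 more Saturdays after the first → 96.

96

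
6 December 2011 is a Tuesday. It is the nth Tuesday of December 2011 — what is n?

Day 6 falls in week ⌈6/7⌉ of the month.
Days 1–7 hold the 1st Tuesday, 8–14 the 2nd, 15–21 the 3rd, 22–28 the 4th, 29–31 the 5th.
6 is in the range for the 1st.

1st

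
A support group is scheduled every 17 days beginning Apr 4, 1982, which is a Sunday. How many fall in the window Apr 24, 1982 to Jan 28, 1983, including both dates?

Occurrences land 17·i days after Apr 4, 1982 for i = 0, 1, 2, …
Apr 24, 1982 is 20 days after the start; 20 ÷ 17 = 1 remainder 3; since the remainder is 3, round up to i = 2. First occurrence in the window: #3 on May 8, 1982 (2×17 = 34 days in).
Jan 28, 1983 is 299 days after the start; 299 ÷ 17 = 17 remainder 10. Last occurrence in the window: #18 on Jan 18, 1983.
Occurrences #3 through #18: 16 in total.

16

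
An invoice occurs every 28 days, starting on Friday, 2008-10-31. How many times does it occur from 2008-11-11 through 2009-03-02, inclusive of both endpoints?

4

Occurrences land 28·i days after 2008-10-31 for i = 0, 1, 2, …
2008-11-11 is 11 days after the start; 11 ÷ 28 = 0 remainder 11; since the remainder is 11, round up to i = 1. First occurrence in the window: #2 on 2008-11-28 (1×28 = 28 days in).
2009-03-02 is 122 days after the start; 122 ÷ 28 = 4 remainder 10. Last occurrence in the window: #5 on 2009-02-20.
Occurrences #2 through #5: 4 in total.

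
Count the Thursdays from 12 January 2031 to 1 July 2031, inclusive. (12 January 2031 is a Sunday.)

24

12 January 2031 is a Sunday; the first Thursday on or after it is 16 January 2031 (4 days later).
From 16 January 2031 to 1 July 2031: 15 + 28 + 31 + 30 + 31 + 30 + 1 = 166 days (rest of January, February, March, April, May, June, July).
166 ÷ 7 = 23 full weeks with remainder 5, so 23 more Thursdays after the first → 24.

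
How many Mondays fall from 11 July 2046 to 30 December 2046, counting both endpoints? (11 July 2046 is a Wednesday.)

24

11 July 2046 is a Wednesday; the first Monday on or after it is 16 July 2046 (5 days later).
From 16 July 2046 to 30 December 2046: 15 + 31 + 30 + 31 + 30 + 30 = 167 days (rest of July, August, September, October, November, December).
167 ÷ 7 = 23 full weeks with remainder 6, so 23 more Mondays after the first → 24.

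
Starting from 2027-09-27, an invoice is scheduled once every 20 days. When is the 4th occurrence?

The 4th occurrence is 3 intervals after the first: 3 × 20 = 60 days after 2027-09-27.
September has 30 days — 3 days to the end of September leaves 57.
October has 31 days (26 left).
26 days into November → 2027-11-26.

2027-11-26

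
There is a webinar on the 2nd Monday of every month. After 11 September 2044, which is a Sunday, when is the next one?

September 2044 starts on a Thursday; its first Monday is the 5th, so the 2nd Monday is the 12th — 12 September 2044.
12 September 2044 is after 11 September 2044, so that is the next one.

12 September 2044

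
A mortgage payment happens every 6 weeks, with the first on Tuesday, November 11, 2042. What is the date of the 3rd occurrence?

The 3rd occurrence is 2 intervals after the first: 2 × 42 = 84 days after November 11, 2042.
November has 30 days — 19 days to the end of November leaves 65.
December has 31 days (34 left).
January has 31 days (3 left).
3 days into February → February 3, 2043.

February 3, 2043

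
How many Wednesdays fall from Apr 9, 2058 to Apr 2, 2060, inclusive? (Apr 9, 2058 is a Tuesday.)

Apr 9, 2058 is a Tuesday; the first Wednesday on or after it is Apr 10, 2058 (1 day later).
From Apr 10, 2058 to Apr 2, 2060: 265 + 365 + 93 = 723 days (rest of 2058, 2059, to Apr 2, 2060 in 2060).
723 ÷ 7 = 103 full weeks with remainder 2, so 103 more Wednesdays after the first → 104.

104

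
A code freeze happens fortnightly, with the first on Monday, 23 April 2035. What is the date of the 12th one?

The 12th occurrence is 11 intervals after the first: 11 × 14 = 154 days after 23 April 2035.
April has 30 days — 7 days to the end of April leaves 147.
May has 31 days (116 left).
June has 30 days (86 left).
July has 31 days (55 left).
August has 31 days (24 left).
24 days into September → 24 September 2035.

24 September 2035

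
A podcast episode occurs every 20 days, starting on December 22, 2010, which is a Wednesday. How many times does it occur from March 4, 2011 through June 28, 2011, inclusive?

6

Occurrences land 20·i days after December 22, 2010 for i = 0, 1, 2, …
March 4, 2011 is 72 days after the start; 72 ÷ 20 = 3 remainder 12; since the remainder is 12, round up to i = 4. First occurrence in the window: #5 on March 12, 2011 (4×20 = 80 days in).
June 28, 2011 is 188 days after the start; 188 ÷ 20 = 9 remainder 8. Last occurrence in the window: #10 on June 20, 2011.
Occurrences #5 through #10: 6 in total.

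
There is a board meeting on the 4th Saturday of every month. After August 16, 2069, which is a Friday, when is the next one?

August 2069 starts on a Thursday; its first Saturday is the 3rd, so the 4th Saturday is the 24th — August 24, 2069.
August 24, 2069 is after August 16, 2069, so that is the next one.

August 24, 2069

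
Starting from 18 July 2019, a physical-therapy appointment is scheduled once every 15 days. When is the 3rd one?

The 3rd occurrence is 2 intervals after the first: 2 × 15 = 30 days after 18 July 2019.
July has 31 days — 13 days to the end of July leaves 17.
17 days into August → 17 August 2019.

17 August 2019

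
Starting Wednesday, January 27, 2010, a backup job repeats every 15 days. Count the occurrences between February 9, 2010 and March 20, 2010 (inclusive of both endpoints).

Occurrences land 15·i days after January 27, 2010 for i = 0, 1, 2, …
February 9, 2010 is 13 days after the start; 13 ÷ 15 = 0 remainder 13; since the remainder is 13, round up to i = 1. First occurrence in the window: #2 on February 11, 2010 (1×15 = 15 days in).
March 20, 2010 is 52 days after the start; 52 ÷ 15 = 3 remainder 7. Last occurrence in the window: #4 on March 13, 2010.
Occurrences #2 through #4: 3 in total.

3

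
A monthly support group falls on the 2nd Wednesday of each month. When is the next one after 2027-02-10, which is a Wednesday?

2027-03-10

February 2027 starts on a Monday; its first Wednesday is the 3rd, so the 2nd Wednesday is the 10th — 2027-02-10.
That is not after 2027-02-10, so look at March 2027.
March 2027 starts on a Monday; its first Wednesday is the 3rd, so the 2nd Wednesday is the 10th — 2027-03-10.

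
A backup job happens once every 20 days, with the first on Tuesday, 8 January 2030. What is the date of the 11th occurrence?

27 July 2030

The 11th occurrence is 10 intervals after the first: 10 × 20 = 200 days after 8 January 2030.
January has 31 days — 23 days to the end of January leaves 177.
February has 28 days (149 left).
March has 31 days (118 left).
April has 30 days (88 left).
May has 31 days (57 left).
June has 30 days (27 left).
27 days into July → 27 July 2030.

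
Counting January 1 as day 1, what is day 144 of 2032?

2032-05-23

January has 31 days (144 − 31 = 113 remain).
February has 29 days (113 − 29 = 84 remain).
March has 31 days (84 − 31 = 53 remain).
April has 30 days (53 − 30 = 23 remain).
23 into May → May 23.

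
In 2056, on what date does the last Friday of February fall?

February 2056 begins on a Tuesday, so the first Friday is February 4 (3 days later).
February 2056 has 29 days. Adding weeks: 4, 11, 18, 25 — the last one ≤ 29 is the 25th.

2056-02-25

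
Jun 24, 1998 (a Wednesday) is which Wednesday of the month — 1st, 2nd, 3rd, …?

4th

Day 24 falls in week ⌈24/7⌉ of the month.
Days 1–7 hold the 1st Wednesday, 8–14 the 2nd, 15–21 the 3rd, 22–28 the 4th, 29–31 the 5th.
24 is in the range for the 4th.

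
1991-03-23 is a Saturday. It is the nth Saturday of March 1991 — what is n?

4th

Day 23 falls in week ⌈23/7⌉ of the month.
Days 1–7 hold the 1st Saturday, 8–14 the 2nd, 15–21 the 3rd, 22–28 the 4th, 29–31 the 5th.
23 is in the range for the 4th.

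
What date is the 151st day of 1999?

January has 31 days (151 − 31 = 120 remain).
February has 28 days (120 − 28 = 92 remain).
March has 31 days (92 − 31 = 61 remain).
April has 30 days (61 − 30 = 31 remain).
31 into May → May 31.

1999-05-31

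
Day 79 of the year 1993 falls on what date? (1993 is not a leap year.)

20 March 1993

January has 31 days (79 − 31 = 48 remain).
February has 28 days (48 − 28 = 20 remain).
20 into March → March 20.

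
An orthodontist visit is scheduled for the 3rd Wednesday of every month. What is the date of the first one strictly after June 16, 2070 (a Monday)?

June 2070 starts on a Sunday; its first Wednesday is the 4th, so the 3rd Wednesday is the 18th — June 18, 2070.
June 18, 2070 is after June 16, 2070, so that is the next one.

June 18, 2070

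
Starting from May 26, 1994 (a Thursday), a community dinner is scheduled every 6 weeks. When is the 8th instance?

The 8th occurrence is 7 intervals after the first: 7 × 42 = 294 days after May 26, 1994.
May has 31 days — 5 days to the end of May leaves 289.
June has 30 days (259 left).
July has 31 days (228 left).
August has 31 days (197 left).
September has 30 days (167 left).
October has 31 days (136 left).
November has 30 days (106 left).
December has 31 days (75 left).
January has 31 days (44 left).
February has 28 days (16 left).
16 days into March → March 16, 1995.

March 16, 1995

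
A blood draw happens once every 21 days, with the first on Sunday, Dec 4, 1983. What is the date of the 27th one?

Jun 2, 1985

The 27th occurrence is 26 intervals after the first: 26 × 21 = 546 days after Dec 4, 1983.
Dec has 31 days — 27 days to the end of Dec leaves 519.
1984 has 366 days (153 left).
Jan has 31 days (122 left).
Feb has 28 days (94 left).
Mar has 31 days (63 left).
Apr has 30 days (33 left).
May has 31 days (2 left).
2 days into Jun → Jun 2, 1985.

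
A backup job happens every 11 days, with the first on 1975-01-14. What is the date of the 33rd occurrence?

1976-01-01

The 33rd occurrence is 32 intervals after the first: 32 × 11 = 352 days after 1975-01-14.
January has 31 days — 17 days to the end of January leaves 335.
February has 28 days (307 left).
March has 31 days (276 left).
April has 30 days (246 left).
May has 31 days (215 left).
June has 30 days (185 left).
July has 31 days (154 left).
August has 31 days (123 left).
September has 30 days (93 left).
October has 31 days (62 left).
November has 30 days (32 left).
December has 31 days (1 left).
1 day into January → 1976-01-01.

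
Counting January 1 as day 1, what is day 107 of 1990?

January has 31 days (107 − 31 = 76 remain).
February has 28 days (76 − 28 = 48 remain).
March has 31 days (48 − 31 = 17 remain).
17 into April → April 17.

1990-04-17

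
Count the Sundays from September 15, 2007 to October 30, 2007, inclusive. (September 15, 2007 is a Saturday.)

September 15, 2007 is a Saturday; the first Sunday on or after it is September 16, 2007 (1 day later).
From September 16, 2007 to October 30, 2007: 14 + 30 = 44 days (rest of September, October).
44 ÷ 7 = 6 full weeks with remainder 2, so 6 more Sundays after the first → 7.

7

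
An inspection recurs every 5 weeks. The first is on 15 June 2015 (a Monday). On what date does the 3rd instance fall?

The 3rd occurrence is 2 intervals after the first: 2 × 35 = 70 days after 15 June 2015.
June has 30 days — 15 days to the end of June leaves 55.
July has 31 days (24 left).
24 days into August → 24 August 2015.

24 August 2015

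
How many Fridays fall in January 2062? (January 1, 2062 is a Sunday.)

4

January 1, 2062 is a Sunday; the first Friday on or after it is January 6, 2062 (5 days later).
From January 6, 2062 to January 31, 2062 is 31 − 6 = 25 days.
25 ÷ 7 = 3 full weeks with remainder 4, so 3 more Fridays after the first → 4.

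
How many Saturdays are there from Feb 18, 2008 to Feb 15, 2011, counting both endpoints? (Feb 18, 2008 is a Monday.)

156

Feb 18, 2008 is a Monday; the first Saturday on or after it is Feb 23, 2008 (5 days later).
From Feb 23, 2008 to Feb 15, 2011: 312 + 365 + 365 + 46 = 1088 days (rest of 2008, 2009, 2010, to Feb 15, 2011 in 2011).
1088 ÷ 7 = 155 full weeks with remainder 3, so 155 more Saturdays after the first → 156.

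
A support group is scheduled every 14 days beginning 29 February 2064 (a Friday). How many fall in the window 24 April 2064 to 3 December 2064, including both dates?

Occurrences land 14·i days after 29 February 2064 for i = 0, 1, 2, …
24 April 2064 is 55 days after the start; 55 ÷ 14 = 3 remainder 13; since the remainder is 13, round up to i = 4. First occurrence in the window: #5 on 25 April 2064 (4×14 = 56 days in).
3 December 2064 is 278 days after the start; 278 ÷ 14 = 19 remainder 12. Last occurrence in the window: #20 on 21 November 2064.
Occurrences #5 through #20: 16 in total.

16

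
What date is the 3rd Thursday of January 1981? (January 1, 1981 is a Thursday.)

January 15, 1981

January 1981 begins on a Thursday, so the first Thursday is January 1.
The 3rd Thursday is 2 weeks later: 1 + 14 = 15.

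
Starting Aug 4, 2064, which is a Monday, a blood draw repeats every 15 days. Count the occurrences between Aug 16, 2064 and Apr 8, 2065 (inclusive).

16

Occurrences land 15·i days after Aug 4, 2064 for i = 0, 1, 2, …
Aug 16, 2064 is 12 days after the start; 12 ÷ 15 = 0 remainder 12; since the remainder is 12, round up to i = 1. First occurrence in the window: #2 on Aug 19, 2064 (1×15 = 15 days in).
Apr 8, 2065 is 247 days after the start; 247 ÷ 15 = 16 remainder 7. Last occurrence in the window: #17 on Apr 1, 2065.
Occurrences #2 through #17: 16 in total.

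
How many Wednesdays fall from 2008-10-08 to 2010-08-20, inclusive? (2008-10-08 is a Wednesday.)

98

2008-10-08 is a Wednesday; the first Wednesday on or after it is 2008-10-08.
From 2008-10-08 to 2010-08-20: 84 + 365 + 232 = 681 days (rest of 2008, 2009, to 2010-08-20 in 2010).
681 ÷ 7 = 97 full weeks with remainder 2, so 97 more Wednesdays after the first → 98.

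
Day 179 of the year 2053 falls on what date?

January has 31 days (179 − 31 = 148 remain).
February has 28 days (148 − 28 = 120 remain).
March has 31 days (120 − 31 = 89 remain).
April has 30 days (89 − 30 = 59 remain).
May has 31 days (59 − 31 = 28 remain).
28 into June → June 28.

28 June 2053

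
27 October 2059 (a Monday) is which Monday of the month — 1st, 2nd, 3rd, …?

4th

Day 27 falls in week ⌈27/7⌉ of the month.
Days 1–7 hold the 1st Monday, 8–14 the 2nd, 15–21 the 3rd, 22–28 the 4th, 29–31 the 5th.
27 is in the range for the 4th.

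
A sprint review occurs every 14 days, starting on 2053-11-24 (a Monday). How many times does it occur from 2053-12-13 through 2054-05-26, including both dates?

Occurrences land 14·i days after 2053-11-24 for i = 0, 1, 2, …
2053-12-13 is 19 days after the start; 19 ÷ 14 = 1 remainder 5; since the remainder is 5, round up to i = 2. First occurrence in the window: #3 on 2053-12-22 (2×14 = 28 days in).
2054-05-26 is 183 days after the start; 183 ÷ 14 = 13 remainder 1. Last occurrence in the window: #14 on 2054-05-25.
Occurrences #3 through #14: 12 in total.

12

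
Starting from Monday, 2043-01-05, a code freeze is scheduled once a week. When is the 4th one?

The 4th occurrence is 3 intervals after the first: 3 × 7 = 21 days after 2043-01-05.
21 days later is 2043-01-26.

2043-01-26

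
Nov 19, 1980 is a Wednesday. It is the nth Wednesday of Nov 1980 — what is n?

3rd

Day 19 falls in week ⌈19/7⌉ of the month.
Days 1–7 hold the 1st Wednesday, 8–14 the 2nd, 15–21 the 3rd, 22–28 the 4th, 29–31 the 5th.
19 is in the range for the 3rd.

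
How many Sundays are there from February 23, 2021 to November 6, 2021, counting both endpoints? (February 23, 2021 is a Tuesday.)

36

February 23, 2021 is a Tuesday; the first Sunday on or after it is February 28, 2021 (5 days later).
From February 28, 2021 to November 6, 2021: 0 + 31 + 30 + 31 + 30 + 31 + 31 + 30 + 31 + 6 = 251 days (rest of February, March, April, May, June, July, August, September, October, November).
251 ÷ 7 = 35 full weeks with remainder 6, so 35 more Sundays after the first → 36.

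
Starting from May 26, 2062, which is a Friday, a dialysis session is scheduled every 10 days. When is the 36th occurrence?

The 36th occurrence is 35 intervals after the first: 35 × 10 = 350 days after May 26, 2062.
May has 31 days — 5 days to the end of May leaves 345.
June has 30 days (315 left).
July has 31 days (284 left).
August has 31 days (253 left).
September has 30 days (223 left).
October has 31 days (192 left).
November has 30 days (162 left).
December has 31 days (131 left).
January has 31 days (100 left).
February has 28 days (72 left).
March has 31 days (41 left).
April has 30 days (11 left).
11 days into May → May 11, 2063.

May 11, 2063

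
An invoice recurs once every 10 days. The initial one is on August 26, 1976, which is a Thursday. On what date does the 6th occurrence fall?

The 6th occurrence is 5 intervals after the first: 5 × 10 = 50 days after August 26, 1976.
August has 31 days — 5 days to the end of August leaves 45.
September has 30 days (15 left).
15 days into October → October 15, 1976.

October 15, 1976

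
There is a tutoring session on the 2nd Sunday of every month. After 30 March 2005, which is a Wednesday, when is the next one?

March 2005 starts on a Tuesday; its first Sunday is the 6th, so the 2nd Sunday is the 13th — 13 March 2005.
That is not after 30 March 2005, so look at April 2005.
April 2005 starts on a Friday; its first Sunday is the 3rd, so the 2nd Sunday is the 10th — 10 April 2005.

10 April 2005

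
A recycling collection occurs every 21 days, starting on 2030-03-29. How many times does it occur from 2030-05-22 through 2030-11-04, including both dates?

Occurrences land 21·i days after 2030-03-29 for i = 0, 1, 2, …
2030-05-22 is 54 days after the start; 54 ÷ 21 = 2 remainder 12; since the remainder is 12, round up to i = 3. First occurrence in the window: #4 on 2030-05-31 (3×21 = 63 days in).
2030-11-04 is 220 days after the start; 220 ÷ 21 = 10 remainder 10. Last occurrence in the window: #11 on 2030-10-25.
Occurrences #4 through #11: 8 in total.

8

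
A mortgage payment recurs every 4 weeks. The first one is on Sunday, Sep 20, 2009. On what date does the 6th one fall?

Feb 7, 2010

The 6th occurrence is 5 intervals after the first: 5 × 28 = 140 days after Sep 20, 2009.
Sep has 30 days — 10 days to the end of Sep leaves 130.
Oct has 31 days (99 left).
Nov has 30 days (69 left).
Dec has 31 days (38 left).
Jan has 31 days (7 left).
7 days into Feb → Feb 7, 2010.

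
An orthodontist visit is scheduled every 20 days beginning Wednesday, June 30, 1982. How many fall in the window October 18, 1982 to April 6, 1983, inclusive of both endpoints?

Occurrences land 20·i days after June 30, 1982 for i = 0, 1, 2, …
October 18, 1982 is 110 days after the start; 110 ÷ 20 = 5 remainder 10; since the remainder is 10, round up to i = 6. First occurrence in the window: #7 on October 28, 1982 (6×20 = 120 days in).
April 6, 1983 is 280 days after the start; 280 ÷ 20 = 14 remainder 0. Last occurrence in the window: #15 on April 6, 1983.
Occurrences #7 through #15: 9 in total.

9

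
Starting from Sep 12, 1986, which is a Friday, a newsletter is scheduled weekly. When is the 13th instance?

The 13th occurrence is 12 intervals after the first: 12 × 7 = 84 days after Sep 12, 1986.
Sep has 30 days — 18 days to the end of Sep leaves 66.
Oct has 31 days (35 left).
Nov has 30 days (5 left).
5 days into Dec → Dec 5, 1986.

Dec 5, 1986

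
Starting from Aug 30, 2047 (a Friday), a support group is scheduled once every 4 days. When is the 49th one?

The 49th occurrence is 48 intervals after the first: 48 × 4 = 192 days after Aug 30, 2047.
Aug has 31 days — 1 day to the end of Aug leaves 191.
Sep has 30 days (161 left).
Oct has 31 days (130 left).
Nov has 30 days (100 left).
Dec has 31 days (69 left).
Jan has 31 days (38 left).
Feb has 29 days (9 left).
9 days into Mar → Mar 9, 2048.

Mar 9, 2048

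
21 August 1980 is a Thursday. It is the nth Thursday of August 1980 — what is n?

Day 21 falls in week ⌈21/7⌉ of the month.
Days 1–7 hold the 1st Thursday, 8–14 the 2nd, 15–21 the 3rd, 22–28 the 4th, 29–31 the 5th.
21 is in the range for the 3rd.

3rd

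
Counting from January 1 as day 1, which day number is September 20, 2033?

Days in months before September: 31 + 28 + 31 + 30 + 31 + 30 + 31 + 31 = 243.
Plus 20 days into September → day 263.

263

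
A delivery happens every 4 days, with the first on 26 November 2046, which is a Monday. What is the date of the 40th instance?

1 May 2047

The 40th occurrence is 39 intervals after the first: 39 × 4 = 156 days after 26 November 2046.
November has 30 days — 4 days to the end of November leaves 152.
December has 31 days (121 left).
January has 31 days (90 left).
February has 28 days (62 left).
March has 31 days (31 left).
April has 30 days (1 left).
1 day into May → 1 May 2047.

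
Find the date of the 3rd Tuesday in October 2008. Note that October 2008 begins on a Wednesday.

October 2008 begins on a Wednesday, so the first Tuesday is October 7 (6 days later).
The 3rd Tuesday is 2 weeks later: 7 + 14 = 21.

2008-10-21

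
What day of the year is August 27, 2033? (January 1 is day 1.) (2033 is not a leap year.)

Days in months before August: 31 + 28 + 31 + 30 + 31 + 30 + 31 = 212.
Plus 27 days into August → day 239.

239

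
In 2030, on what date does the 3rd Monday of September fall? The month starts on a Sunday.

2030-09-16

September 2030 begins on a Sunday, so the first Monday is September 2 (1 day later).
The 3rd Monday is 2 weeks later: 2 + 14 = 16.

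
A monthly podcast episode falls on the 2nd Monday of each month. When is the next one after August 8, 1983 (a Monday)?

August 1983 starts on a Monday; its first Monday is the 1st, so the 2nd Monday is the 8th — August 8, 1983.
That is not after August 8, 1983, so look at September 1983.
September 1983 starts on a Thursday; its first Monday is the 5th, so the 2nd Monday is the 12th — September 12, 1983.

September 12, 1983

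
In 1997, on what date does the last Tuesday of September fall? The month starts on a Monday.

September 1997 begins on a Monday, so the first Tuesday is September 2 (1 day later).
September 1997 has 30 days. Adding weeks: 2, 9, 16, 23, 30 — the last one ≤ 30 is the 30th.

1997-09-30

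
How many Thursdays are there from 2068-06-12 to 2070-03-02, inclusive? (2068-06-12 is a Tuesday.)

90

2068-06-12 is a Tuesday; the first Thursday on or after it is 2068-06-14 (2 days later).
From 2068-06-14 to 2070-03-02: 200 + 365 + 61 = 626 days (rest of 2068, 2069, to 2070-03-02 in 2070).
626 ÷ 7 = 89 full weeks with remainder 3, so 89 more Thursdays after the first → 90.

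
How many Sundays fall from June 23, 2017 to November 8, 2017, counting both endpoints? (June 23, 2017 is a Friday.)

20

June 23, 2017 is a Friday; the first Sunday on or after it is June 25, 2017 (2 days later).
From June 25, 2017 to November 8, 2017: 5 + 31 + 31 + 30 + 31 + 8 = 136 days (rest of June, July, August, September, October, November).
136 ÷ 7 = 19 full weeks with remainder 3, so 19 more Sundays after the first → 20.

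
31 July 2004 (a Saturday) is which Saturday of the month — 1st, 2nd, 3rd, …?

5th

Day 31 falls in week ⌈31/7⌉ of the month.
Days 1–7 hold the 1st Saturday, 8–14 the 2nd, 15–21 the 3rd, 22–28 the 4th, 29–31 the 5th.
31 is in the range for the 5th.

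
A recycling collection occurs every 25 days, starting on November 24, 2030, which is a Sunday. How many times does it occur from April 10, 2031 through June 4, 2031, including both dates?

Occurrences land 25·i days after November 24, 2030 for i = 0, 1, 2, …
April 10, 2031 is 137 days after the start; 137 ÷ 25 = 5 remainder 12; since the remainder is 12, round up to i = 6. First occurrence in the window: #7 on April 23, 2031 (6×25 = 150 days in).
June 4, 2031 is 192 days after the start; 192 ÷ 25 = 7 remainder 17. Last occurrence in the window: #8 on May 18, 2031.
Occurrences #7 through #8: 2 in total.

2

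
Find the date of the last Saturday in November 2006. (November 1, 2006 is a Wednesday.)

25 November 2006

November 2006 begins on a Wednesday, so the first Saturday is November 4 (3 days later).
November 2006 has 30 days. Adding weeks: 4, 11, 18, 25 — the last one ≤ 30 is the 25th.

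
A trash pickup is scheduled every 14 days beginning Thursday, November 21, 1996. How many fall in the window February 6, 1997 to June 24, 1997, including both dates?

10

Occurrences land 14·i days after November 21, 1996 for i = 0, 1, 2, …
February 6, 1997 is 77 days after the start; 77 ÷ 14 = 5 remainder 7; since the remainder is 7, round up to i = 6. First occurrence in the window: #7 on February 13, 1997 (6×14 = 84 days in).
June 24, 1997 is 215 days after the start; 215 ÷ 14 = 15 remainder 5. Last occurrence in the window: #16 on June 19, 1997.
Occurrences #7 through #16: 10 in total.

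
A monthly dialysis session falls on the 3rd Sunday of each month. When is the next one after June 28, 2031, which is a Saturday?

July 20, 2031

June 2031 starts on a Sunday; its first Sunday is the 1st, so the 3rd Sunday is the 15th — June 15, 2031.
That is not after June 28, 2031, so look at July 2031.
July 2031 starts on a Tuesday; its first Sunday is the 6th, so the 3rd Sunday is the 20th — July 20, 2031.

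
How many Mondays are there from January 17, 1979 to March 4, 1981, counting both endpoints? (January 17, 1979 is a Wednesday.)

111

January 17, 1979 is a Wednesday; the first Monday on or after it is January 22, 1979 (5 days later).
From January 22, 1979 to March 4, 1981: 343 + 366 + 63 = 772 days (rest of 1979, 1980, to March 4, 1981 in 1981).
772 ÷ 7 = 110 full weeks with remainder 2, so 110 more Mondays after the first → 111.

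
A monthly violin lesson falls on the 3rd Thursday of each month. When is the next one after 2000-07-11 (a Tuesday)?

July 2000 starts on a Saturday; its first Thursday is the 6th, so the 3rd Thursday is the 20th — 2000-07-20.
2000-07-20 is after 2000-07-11, so that is the next one.

2000-07-20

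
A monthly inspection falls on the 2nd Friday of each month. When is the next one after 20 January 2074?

January 2074 starts on a Monday; its first Friday is the 5th, so the 2nd Friday is the 12th — 12 January 2074.
That is not after 20 January 2074, so look at February 2074.
February 2074 starts on a Thursday; its first Friday is the 2nd, so the 2nd Friday is the 9th — 9 February 2074.

9 February 2074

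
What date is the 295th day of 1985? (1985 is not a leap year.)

January has 31 days (295 − 31 = 264 remain).
February has 28 days (264 − 28 = 236 remain).
March has 31 days (236 − 31 = 205 remain).
April has 30 days (205 − 30 = 175 remain).
May has 31 days (175 − 31 = 144 remain).
June has 30 days (144 − 30 = 114 remain).
July has 31 days (114 − 31 = 83 remain).
August has 31 days (83 − 31 = 52 remain).
September has 30 days (52 − 30 = 22 remain).
22 into October → October 22.

22 October 1985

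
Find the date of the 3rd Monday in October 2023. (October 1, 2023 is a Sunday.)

October 16, 2023

October 2023 begins on a Sunday, so the first Monday is October 2 (1 day later).
The 3rd Monday is 2 weeks later: 2 + 14 = 16.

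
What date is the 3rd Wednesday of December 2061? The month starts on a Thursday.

December 2061 begins on a Thursday, so the first Wednesday is December 7 (6 days later).
The 3rd Wednesday is 2 weeks later: 7 + 14 = 21.

2061-12-21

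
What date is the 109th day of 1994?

1994-04-19

January has 31 days (109 − 31 = 78 remain).
February has 28 days (78 − 28 = 50 remain).
March has 31 days (50 − 31 = 19 remain).
19 into April → April 19.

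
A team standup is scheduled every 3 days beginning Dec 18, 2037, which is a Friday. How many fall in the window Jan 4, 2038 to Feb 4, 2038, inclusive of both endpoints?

Occurrences land 3·i days after Dec 18, 2037 for i = 0, 1, 2, …
Jan 4, 2038 is 17 days after the start; 17 ÷ 3 = 5 remainder 2; since the remainder is 2, round up to i = 6. First occurrence in the window: #7 on Jan 5, 2038 (6×3 = 18 days in).
Feb 4, 2038 is 48 days after the start; 48 ÷ 3 = 16 remainder 0. Last occurrence in the window: #17 on Feb 4, 2038.
Occurrences #7 through #17: 11 in total.

11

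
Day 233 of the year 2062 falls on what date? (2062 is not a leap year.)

Jan has 31 days (233 − 31 = 202 remain).
Feb has 28 days (202 − 28 = 174 remain).
Mar has 31 days (174 − 31 = 143 remain).
Apr has 30 days (143 − 30 = 113 remain).
May has 31 days (113 − 31 = 82 remain).
Jun has 30 days (82 − 30 = 52 remain).
Jul has 31 days (52 − 31 = 21 remain).
21 into Aug → Aug 21.

Aug 21, 2062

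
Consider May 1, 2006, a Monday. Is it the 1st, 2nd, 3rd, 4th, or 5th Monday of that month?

Day 1 falls in week ⌈1/7⌉ of the month.
Days 1–7 hold the 1st Monday, 8–14 the 2nd, 15–21 the 3rd, 22–28 the 4th, 29–31 the 5th.
1 is in the range for the 1st.

1st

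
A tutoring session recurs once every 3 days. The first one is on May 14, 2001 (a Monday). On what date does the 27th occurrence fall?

Jul 31, 2001

The 27th occurrence is 26 intervals after the first: 26 × 3 = 78 days after May 14, 2001.
May has 31 days — 17 days to the end of May leaves 61.
Jun has 30 days (31 left).
31 days into Jul → Jul 31, 2001.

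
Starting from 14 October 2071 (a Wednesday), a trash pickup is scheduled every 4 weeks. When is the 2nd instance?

11 November 2071

The 2nd occurrence is 1 interval after the first: 1 × 28 = 28 days after 14 October 2071.
October has 31 days — 17 days to the end of October leaves 11.
11 days into November → 11 November 2071.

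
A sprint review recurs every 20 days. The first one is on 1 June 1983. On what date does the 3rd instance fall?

11 July 1983

The 3rd occurrence is 2 intervals after the first: 2 × 20 = 40 days after 1 June 1983.
June has 30 days — 29 days to the end of June leaves 11.
11 days into July → 11 July 1983.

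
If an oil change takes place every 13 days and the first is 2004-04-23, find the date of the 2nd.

2004-05-06

The 2nd occurrence is 1 interval after the first: 1 × 13 = 13 days after 2004-04-23.
April has 30 days — 7 days to the end of April leaves 6.
6 days into May → 2004-05-06.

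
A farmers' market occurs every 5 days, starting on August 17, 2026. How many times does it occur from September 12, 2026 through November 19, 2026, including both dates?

13

Occurrences land 5·i days after August 17, 2026 for i = 0, 1, 2, …
September 12, 2026 is 26 days after the start; 26 ÷ 5 = 5 remainder 1; since the remainder is 1, round up to i = 6. First occurrence in the window: #7 on September 16, 2026 (6×5 = 30 days in).
November 19, 2026 is 94 days after the start; 94 ÷ 5 = 18 remainder 4. Last occurrence in the window: #19 on November 15, 2026.
Occurrences #7 through #19: 13 in total.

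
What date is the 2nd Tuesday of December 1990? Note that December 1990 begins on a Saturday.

December 1990 begins on a Saturday, so the first Tuesday is December 4 (3 days later).
The 2nd Tuesday is 1 weeks later: 4 + 7 = 11.

December 11, 1990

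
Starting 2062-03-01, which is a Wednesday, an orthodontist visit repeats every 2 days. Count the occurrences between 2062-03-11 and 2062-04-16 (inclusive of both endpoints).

Occurrences land 2·i days after 2062-03-01 for i = 0, 1, 2, …
2062-03-11 is 10 days after the start; 10 ÷ 2 = 5 remainder 0. First occurrence in the window: #6 on 2062-03-11 (5×2 = 10 days in).
2062-04-16 is 46 days after the start; 46 ÷ 2 = 23 remainder 0. Last occurrence in the window: #24 on 2062-04-16.
Occurrences #6 through #24: 19 in total.

19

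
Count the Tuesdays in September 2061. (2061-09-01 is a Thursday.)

4

2061-09-01 is a Thursday; the first Tuesday on or after it is 2061-09-06 (5 days later).
From 2061-09-06 to 2061-09-30 is 30 − 6 = 24 days.
24 ÷ 7 = 3 full weeks with remainder 3, so 3 more Tuesdays after the first → 4.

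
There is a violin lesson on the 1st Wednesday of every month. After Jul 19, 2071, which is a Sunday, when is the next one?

Jul 2071 starts on a Wednesday, so its 1st Wednesday is Jul 1, 2071.
That is not after Jul 19, 2071, so look at Aug 2071.
Aug 2071 starts on a Saturday, so its 1st Wednesday is Aug 5, 2071 (4 days in).

Aug 5, 2071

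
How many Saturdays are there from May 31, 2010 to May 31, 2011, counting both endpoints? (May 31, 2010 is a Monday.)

52

May 31, 2010 is a Monday; the first Saturday on or after it is June 5, 2010 (5 days later).
From June 5, 2010 to May 31, 2011: 209 + 151 = 360 days (rest of 2010, to May 31, 2011 in 2011).
360 ÷ 7 = 51 full weeks with remainder 3, so 51 more Saturdays after the first → 52.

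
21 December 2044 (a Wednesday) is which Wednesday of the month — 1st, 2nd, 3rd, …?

Day 21 falls in week ⌈21/7⌉ of the month.
Days 1–7 hold the 1st Wednesday, 8–14 the 2nd, 15–21 the 3rd, 22–28 the 4th, 29–31 the 5th.
21 is in the range for the 3rd.

3rd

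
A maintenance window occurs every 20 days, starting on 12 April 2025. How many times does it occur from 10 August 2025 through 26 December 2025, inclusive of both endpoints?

7

Occurrences land 20·i days after 12 April 2025 for i = 0, 1, 2, …
10 August 2025 is 120 days after the start; 120 ÷ 20 = 6 remainder 0. First occurrence in the window: #7 on 10 August 2025 (6×20 = 120 days in).
26 December 2025 is 258 days after the start; 258 ÷ 20 = 12 remainder 18. Last occurrence in the window: #13 on 8 December 2025.
Occurrences #7 through #13: 7 in total.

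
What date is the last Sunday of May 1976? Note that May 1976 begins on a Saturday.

May 1976 begins on a Saturday, so the first Sunday is May 2 (1 day later).
May 1976 has 31 days. Adding weeks: 2, 9, 16, 23, 30 — the last one ≤ 31 is the 30th.

May 30, 1976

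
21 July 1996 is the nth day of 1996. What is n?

Days in months before July: 31 + 29 + 31 + 30 + 31 + 30 = 182.
Plus 21 days into July → day 203.

203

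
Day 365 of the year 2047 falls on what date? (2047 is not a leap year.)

Jan has 31 days (365 − 31 = 334 remain).
Feb has 28 days (334 − 28 = 306 remain).
Mar has 31 days (306 − 31 = 275 remain).
Apr has 30 days (275 − 30 = 245 remain).
May has 31 days (245 − 31 = 214 remain).
Jun has 30 days (214 − 30 = 184 remain).
Jul has 31 days (184 − 31 = 153 remain).
Aug has 31 days (153 − 31 = 122 remain).
Sep has 30 days (122 − 30 = 92 remain).
Oct has 31 days (92 − 31 = 61 remain).
Nov has 30 days (61 − 30 = 31 remain).
31 into Dec → Dec 31.

Dec 31, 2047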